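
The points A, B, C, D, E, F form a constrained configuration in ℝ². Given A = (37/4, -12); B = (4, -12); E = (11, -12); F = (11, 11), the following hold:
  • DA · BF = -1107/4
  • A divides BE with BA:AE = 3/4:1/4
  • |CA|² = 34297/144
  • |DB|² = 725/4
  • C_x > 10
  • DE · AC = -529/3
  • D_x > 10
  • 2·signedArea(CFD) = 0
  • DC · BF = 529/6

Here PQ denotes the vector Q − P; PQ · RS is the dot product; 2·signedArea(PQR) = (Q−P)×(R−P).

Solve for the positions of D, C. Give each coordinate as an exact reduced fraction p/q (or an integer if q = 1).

1. D_x = 11  [line -7·x + -23·y + 131/2 = 0 ∩ |DB|² = 725/4]
2. D_y = -1/2  [line -7·x + -23·y + 131/2 = 0 ∩ |DB|² = 725/4]
   → D = (11, -1/2)
3. C_x = 11  [DE · AC = -529/3 ∩ 2·signedArea(CFD) = 0]
4. C_y = 10/3  [DE · AC = -529/3 ∩ 2·signedArea(CFD) = 0]
   → C = (11, 10/3)

C = (11, 10/3)
D = (11, -1/2)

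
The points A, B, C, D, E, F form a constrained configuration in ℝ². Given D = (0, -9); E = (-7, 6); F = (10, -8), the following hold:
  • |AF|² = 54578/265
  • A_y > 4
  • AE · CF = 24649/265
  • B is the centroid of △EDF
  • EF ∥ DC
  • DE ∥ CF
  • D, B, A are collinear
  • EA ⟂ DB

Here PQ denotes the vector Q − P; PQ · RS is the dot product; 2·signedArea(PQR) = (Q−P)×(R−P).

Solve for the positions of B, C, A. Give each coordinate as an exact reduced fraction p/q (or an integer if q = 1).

1. B_x = 1  [B is the centroid of △EDF]
2. B_y = -11/3  [B is the centroid of △EDF]
   → B = (1, -11/3)
3. C_x = 17  [DE ∥ CF ∩ EF ∥ DC]
4. C_y = -23  [DE ∥ CF ∩ EF ∥ DC]
   → C = (17, -23)
5. A_x = 657/265  [D, B, A are collinear ∩ EA ⟂ DB]
6. A_y = 1119/265  [D, B, A are collinear ∩ EA ⟂ DB]
   → A = (657/265, 1119/265)

A = (657/265, 1119/265)
B = (1, -11/3)
C = (17, -23)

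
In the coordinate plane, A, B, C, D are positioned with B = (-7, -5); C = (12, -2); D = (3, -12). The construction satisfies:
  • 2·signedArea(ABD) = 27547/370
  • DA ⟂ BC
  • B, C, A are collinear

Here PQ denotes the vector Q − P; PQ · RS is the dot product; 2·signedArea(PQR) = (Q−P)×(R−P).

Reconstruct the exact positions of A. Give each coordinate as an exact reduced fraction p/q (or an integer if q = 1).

1. A_x = 621/370  [B, C, A are collinear ∩ DA ⟂ BC]
2. A_y = -1343/370  [B, C, A are collinear ∩ DA ⟂ BC]
   → A = (621/370, -1343/370)

A = (621/370, -1343/370)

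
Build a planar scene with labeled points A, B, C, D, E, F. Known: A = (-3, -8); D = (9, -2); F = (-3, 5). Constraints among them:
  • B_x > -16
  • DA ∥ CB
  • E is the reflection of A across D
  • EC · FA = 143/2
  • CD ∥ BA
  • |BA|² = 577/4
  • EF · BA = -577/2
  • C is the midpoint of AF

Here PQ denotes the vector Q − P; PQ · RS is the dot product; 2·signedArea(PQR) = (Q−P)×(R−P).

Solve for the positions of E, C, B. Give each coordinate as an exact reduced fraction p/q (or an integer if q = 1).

B = (-15, -15/2)
C = (-3, -3/2)
E = (21, 4)

1. E_x = 21  [E is the reflection of A across D]
2. E_y = 4  [E is the reflection of A across D]
   → E = (21, 4)
3. C_x = -3  [C is the midpoint of AF]
4. C_y = -3/2  [C is the midpoint of AF]
   → C = (-3, -3/2)
5. B_x = -15  [CD ∥ BA ∩ DA ∥ CB]
6. B_y = -15/2  [CD ∥ BA ∩ DA ∥ CB]
   → B = (-15, -15/2)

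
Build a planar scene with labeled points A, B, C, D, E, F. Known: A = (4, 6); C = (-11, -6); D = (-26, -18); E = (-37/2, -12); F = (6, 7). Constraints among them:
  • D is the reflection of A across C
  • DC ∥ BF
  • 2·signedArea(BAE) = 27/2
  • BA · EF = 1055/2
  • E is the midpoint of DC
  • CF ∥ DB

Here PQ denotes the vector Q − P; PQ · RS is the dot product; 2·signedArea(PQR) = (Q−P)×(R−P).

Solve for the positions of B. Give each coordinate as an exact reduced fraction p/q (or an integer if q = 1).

1. B_x = -9  [DC ∥ BF ∩ CF ∥ DB]
2. B_y = -5  [DC ∥ BF ∩ CF ∥ DB]
   → B = (-9, -5)

B = (-9, -5)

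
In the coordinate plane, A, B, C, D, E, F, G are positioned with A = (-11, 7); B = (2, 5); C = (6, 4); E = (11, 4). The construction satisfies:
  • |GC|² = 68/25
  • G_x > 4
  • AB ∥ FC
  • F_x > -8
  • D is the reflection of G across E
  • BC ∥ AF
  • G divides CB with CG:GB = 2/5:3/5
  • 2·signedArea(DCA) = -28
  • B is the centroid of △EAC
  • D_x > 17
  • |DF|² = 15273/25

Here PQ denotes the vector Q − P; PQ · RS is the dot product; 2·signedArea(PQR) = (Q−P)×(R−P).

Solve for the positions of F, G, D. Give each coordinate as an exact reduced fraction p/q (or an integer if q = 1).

1. F_x = -7  [AB ∥ FC ∩ BC ∥ AF]
2. F_y = 6  [AB ∥ FC ∩ BC ∥ AF]
   → F = (-7, 6)
3. G_x = 22/5  [G divides CB with CG:GB = 2/5:3/5]
4. G_y = 22/5  [G divides CB with CG:GB = 2/5:3/5]
   → G = (22/5, 22/5)
5. D_x = 88/5  [D is the reflection of G across E]
6. D_y = 18/5  [D is the reflection of G across E]
   → D = (88/5, 18/5)

D = (88/5, 18/5)
F = (-7, 6)
G = (22/5, 22/5)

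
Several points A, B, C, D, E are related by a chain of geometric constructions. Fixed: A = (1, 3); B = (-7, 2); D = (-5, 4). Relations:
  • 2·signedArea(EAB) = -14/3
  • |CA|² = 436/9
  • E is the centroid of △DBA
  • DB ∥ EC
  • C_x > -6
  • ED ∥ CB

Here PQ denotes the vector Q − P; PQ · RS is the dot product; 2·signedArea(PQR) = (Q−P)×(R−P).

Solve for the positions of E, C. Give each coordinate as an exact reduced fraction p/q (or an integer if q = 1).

C = (-17/3, 1)
E = (-11/3, 3)

1. E_x = -11/3  [E is the centroid of △DBA]
2. E_y = 3  [E is the centroid of △DBA]
   → E = (-11/3, 3)
3. C_x = -17/3  [ED ∥ CB ∩ DB ∥ EC]
4. C_y = 1  [ED ∥ CB ∩ DB ∥ EC]
   → C = (-17/3, 1)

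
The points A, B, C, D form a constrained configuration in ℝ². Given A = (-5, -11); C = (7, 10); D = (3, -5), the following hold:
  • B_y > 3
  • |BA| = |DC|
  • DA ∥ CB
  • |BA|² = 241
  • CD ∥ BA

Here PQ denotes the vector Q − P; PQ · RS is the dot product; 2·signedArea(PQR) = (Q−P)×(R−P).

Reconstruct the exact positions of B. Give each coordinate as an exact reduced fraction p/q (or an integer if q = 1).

B = (-1, 4)

1. B_x = -1  [CD ∥ BA ∩ DA ∥ CB]
2. B_y = 4  [CD ∥ BA ∩ DA ∥ CB]
   → B = (-1, 4)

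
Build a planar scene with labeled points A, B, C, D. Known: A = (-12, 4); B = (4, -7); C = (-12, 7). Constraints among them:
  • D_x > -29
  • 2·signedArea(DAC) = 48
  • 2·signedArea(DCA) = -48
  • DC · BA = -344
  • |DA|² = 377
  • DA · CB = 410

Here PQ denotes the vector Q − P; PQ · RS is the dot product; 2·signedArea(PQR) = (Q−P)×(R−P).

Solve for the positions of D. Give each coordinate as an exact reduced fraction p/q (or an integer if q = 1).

D = (-28, 15)

1. D_x = -28  [DC · BA = -344 ∩ 2·signedArea(DAC) = 48]
2. D_y = 15  [DC · BA = -344 ∩ 2·signedArea(DAC) = 48]
   → D = (-28, 15)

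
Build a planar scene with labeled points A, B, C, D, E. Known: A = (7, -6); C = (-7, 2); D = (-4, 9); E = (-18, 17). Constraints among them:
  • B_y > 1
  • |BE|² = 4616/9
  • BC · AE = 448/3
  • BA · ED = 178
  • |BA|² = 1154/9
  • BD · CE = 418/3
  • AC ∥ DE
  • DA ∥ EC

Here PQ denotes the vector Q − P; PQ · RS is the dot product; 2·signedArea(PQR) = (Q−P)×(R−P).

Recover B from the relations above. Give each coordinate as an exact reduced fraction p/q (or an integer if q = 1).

1. B_x = -4/3  [BD · CE = 418/3 ∩ BA · ED = 178]
2. B_y = 5/3  [BD · CE = 418/3 ∩ BA · ED = 178]
   → B = (-4/3, 5/3)

B = (-4/3, 5/3)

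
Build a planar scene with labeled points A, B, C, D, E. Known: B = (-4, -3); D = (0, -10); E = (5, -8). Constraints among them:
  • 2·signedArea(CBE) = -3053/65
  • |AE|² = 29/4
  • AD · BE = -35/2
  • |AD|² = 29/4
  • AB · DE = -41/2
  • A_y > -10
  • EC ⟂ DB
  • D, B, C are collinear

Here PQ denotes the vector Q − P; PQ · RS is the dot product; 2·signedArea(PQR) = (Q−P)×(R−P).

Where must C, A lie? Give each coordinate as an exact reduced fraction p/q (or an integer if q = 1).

A = (5/2, -9)
C = (24/65, -692/65)

1. C_x = 24/65  [D, B, C are collinear ∩ EC ⟂ DB]
2. C_y = -692/65  [D, B, C are collinear ∩ EC ⟂ DB]
   → C = (24/65, -692/65)
3. A_x = 5/2  [AB · DE = -41/2 ∩ AD · BE = -35/2]
4. A_y = -9  [AB · DE = -41/2 ∩ AD · BE = -35/2]
   → A = (5/2, -9)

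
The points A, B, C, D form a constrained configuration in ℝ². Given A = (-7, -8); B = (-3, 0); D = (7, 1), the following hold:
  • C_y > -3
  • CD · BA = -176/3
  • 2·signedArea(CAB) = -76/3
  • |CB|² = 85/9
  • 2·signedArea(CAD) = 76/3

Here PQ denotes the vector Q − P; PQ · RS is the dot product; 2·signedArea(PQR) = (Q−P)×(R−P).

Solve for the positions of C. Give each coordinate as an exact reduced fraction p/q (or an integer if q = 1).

1. C_x = -1  [2·signedArea(CAB) = -76/3 ∩ 2·signedArea(CAD) = 76/3]
2. C_y = -7/3  [2·signedArea(CAB) = -76/3 ∩ 2·signedArea(CAD) = 76/3]
   → C = (-1, -7/3)

C = (-1, -7/3)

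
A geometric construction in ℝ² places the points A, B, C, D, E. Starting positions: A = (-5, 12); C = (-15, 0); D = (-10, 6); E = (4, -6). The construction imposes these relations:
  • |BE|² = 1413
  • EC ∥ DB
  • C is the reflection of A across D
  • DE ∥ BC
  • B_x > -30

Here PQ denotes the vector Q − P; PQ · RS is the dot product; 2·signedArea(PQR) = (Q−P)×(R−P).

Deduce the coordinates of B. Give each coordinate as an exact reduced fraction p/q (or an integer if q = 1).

1. B_x = -29  [DE ∥ BC ∩ EC ∥ DB]
2. B_y = 12  [DE ∥ BC ∩ EC ∥ DB]
   → B = (-29, 12)

B = (-29, 12)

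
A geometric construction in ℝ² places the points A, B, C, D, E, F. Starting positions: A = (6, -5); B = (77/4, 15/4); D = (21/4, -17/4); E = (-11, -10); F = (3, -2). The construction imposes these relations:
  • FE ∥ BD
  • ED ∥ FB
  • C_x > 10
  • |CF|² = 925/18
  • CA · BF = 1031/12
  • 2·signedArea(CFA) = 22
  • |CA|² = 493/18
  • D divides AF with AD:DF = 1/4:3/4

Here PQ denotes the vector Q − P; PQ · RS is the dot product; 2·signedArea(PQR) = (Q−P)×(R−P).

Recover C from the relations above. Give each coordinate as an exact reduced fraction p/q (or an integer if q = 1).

1. C_x = 61/6  [CA · BF = 1031/12 ∩ 2·signedArea(CFA) = 22]
2. C_y = -11/6  [CA · BF = 1031/12 ∩ 2·signedArea(CFA) = 22]
   → C = (61/6, -11/6)

C = (61/6, -11/6)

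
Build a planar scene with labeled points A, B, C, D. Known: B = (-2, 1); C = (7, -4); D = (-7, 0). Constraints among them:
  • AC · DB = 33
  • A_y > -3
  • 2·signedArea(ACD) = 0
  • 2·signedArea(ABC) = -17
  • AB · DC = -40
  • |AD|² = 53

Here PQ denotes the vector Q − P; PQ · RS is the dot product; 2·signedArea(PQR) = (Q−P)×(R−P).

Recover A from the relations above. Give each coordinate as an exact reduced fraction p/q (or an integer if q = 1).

1. A_x = 0  [2·signedArea(ACD) = 0 ∩ 2·signedArea(ABC) = -17]
2. A_y = -2  [2·signedArea(ACD) = 0 ∩ 2·signedArea(ABC) = -17]
   → A = (0, -2)

A = (0, -2)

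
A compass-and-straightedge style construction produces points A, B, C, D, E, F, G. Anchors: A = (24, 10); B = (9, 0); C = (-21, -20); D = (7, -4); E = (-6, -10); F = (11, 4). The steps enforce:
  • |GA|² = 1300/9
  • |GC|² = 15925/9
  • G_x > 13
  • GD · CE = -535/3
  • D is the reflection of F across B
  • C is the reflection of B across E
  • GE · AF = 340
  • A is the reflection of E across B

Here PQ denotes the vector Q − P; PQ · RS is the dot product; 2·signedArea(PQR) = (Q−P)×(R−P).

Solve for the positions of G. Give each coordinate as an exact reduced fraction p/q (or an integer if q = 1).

1. G_x = 14  [GD · CE = -535/3 ∩ GE · AF = 340]
2. G_y = 10/3  [GD · CE = -535/3 ∩ GE · AF = 340]
   → G = (14, 10/3)

G = (14, 10/3)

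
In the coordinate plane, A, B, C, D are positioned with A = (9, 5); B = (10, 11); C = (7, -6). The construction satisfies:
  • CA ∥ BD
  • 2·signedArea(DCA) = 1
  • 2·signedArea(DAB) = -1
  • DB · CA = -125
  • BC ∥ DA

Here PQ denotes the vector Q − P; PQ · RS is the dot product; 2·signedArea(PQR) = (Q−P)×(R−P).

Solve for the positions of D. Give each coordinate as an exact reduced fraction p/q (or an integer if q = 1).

1. D_x = 12  [BC ∥ DA ∩ CA ∥ BD]
2. D_y = 22  [BC ∥ DA ∩ CA ∥ BD]
   → D = (12, 22)

D = (12, 22)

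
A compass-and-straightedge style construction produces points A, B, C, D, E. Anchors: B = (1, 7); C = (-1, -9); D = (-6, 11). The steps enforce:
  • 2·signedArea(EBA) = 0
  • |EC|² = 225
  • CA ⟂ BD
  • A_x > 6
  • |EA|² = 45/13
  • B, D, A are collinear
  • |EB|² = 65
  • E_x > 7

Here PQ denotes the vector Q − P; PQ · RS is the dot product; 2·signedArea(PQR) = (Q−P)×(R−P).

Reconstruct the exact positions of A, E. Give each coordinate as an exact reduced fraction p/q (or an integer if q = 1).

1. A_x = 83/13  [B, D, A are collinear ∩ CA ⟂ BD]
2. A_y = 51/13  [B, D, A are collinear ∩ CA ⟂ BD]
   → A = (83/13, 51/13)
3. E_x = 8  [line 40/13·x + 70/13·y + -530/13 = 0 ∩ |EB|² = 65]
4. E_y = 3  [line 40/13·x + 70/13·y + -530/13 = 0 ∩ |EB|² = 65]
   → E = (8, 3)

A = (83/13, 51/13)
E = (8, 3)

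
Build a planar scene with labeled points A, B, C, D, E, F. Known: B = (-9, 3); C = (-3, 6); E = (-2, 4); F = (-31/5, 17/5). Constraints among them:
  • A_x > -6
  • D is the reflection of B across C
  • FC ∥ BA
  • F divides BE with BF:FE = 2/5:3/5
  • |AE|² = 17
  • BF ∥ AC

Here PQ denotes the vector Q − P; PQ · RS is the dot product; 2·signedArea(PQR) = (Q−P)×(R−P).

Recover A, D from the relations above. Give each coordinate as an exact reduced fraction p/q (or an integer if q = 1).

A = (-29/5, 28/5)
D = (3, 9)

1. A_x = -29/5  [BF ∥ AC ∩ FC ∥ BA]
2. A_y = 28/5  [BF ∥ AC ∩ FC ∥ BA]
   → A = (-29/5, 28/5)
3. D_x = 3  [D is the reflection of B across C]
4. D_y = 9  [D is the reflection of B across C]
   → D = (3, 9)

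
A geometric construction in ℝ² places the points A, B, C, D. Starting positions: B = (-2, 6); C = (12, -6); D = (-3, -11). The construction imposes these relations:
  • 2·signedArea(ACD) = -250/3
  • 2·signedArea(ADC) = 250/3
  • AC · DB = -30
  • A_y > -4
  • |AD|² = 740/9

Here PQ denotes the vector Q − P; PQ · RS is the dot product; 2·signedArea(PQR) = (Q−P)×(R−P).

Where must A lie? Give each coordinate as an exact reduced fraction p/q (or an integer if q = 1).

1. A_x = 7/3  [2·signedArea(ACD) = -250/3 ∩ AC · DB = -30]
2. A_y = -11/3  [2·signedArea(ACD) = -250/3 ∩ AC · DB = -30]
   → A = (7/3, -11/3)

A = (7/3, -11/3)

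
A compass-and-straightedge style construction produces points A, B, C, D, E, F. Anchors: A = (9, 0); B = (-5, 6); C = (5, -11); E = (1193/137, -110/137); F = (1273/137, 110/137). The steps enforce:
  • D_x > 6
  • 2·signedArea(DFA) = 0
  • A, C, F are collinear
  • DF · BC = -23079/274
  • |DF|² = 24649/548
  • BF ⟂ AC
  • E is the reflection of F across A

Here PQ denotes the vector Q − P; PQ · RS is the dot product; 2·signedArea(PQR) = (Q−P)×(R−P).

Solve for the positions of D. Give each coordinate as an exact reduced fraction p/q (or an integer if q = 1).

1. D_x = 7  [2·signedArea(DFA) = 0 ∩ DF · BC = -23079/274]
2. D_y = -11/2  [2·signedArea(DFA) = 0 ∩ DF · BC = -23079/274]
   → D = (7, -11/2)

D = (7, -11/2)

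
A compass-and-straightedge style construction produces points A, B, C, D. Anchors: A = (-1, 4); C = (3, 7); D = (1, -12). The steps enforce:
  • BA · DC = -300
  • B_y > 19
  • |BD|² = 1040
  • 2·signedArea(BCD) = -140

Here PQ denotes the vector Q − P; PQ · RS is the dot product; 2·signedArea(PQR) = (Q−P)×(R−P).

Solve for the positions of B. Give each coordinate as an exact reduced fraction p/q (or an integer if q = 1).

1. B_x = -3  [2·signedArea(BCD) = -140 ∩ BA · DC = -300]
2. B_y = 20  [2·signedArea(BCD) = -140 ∩ BA · DC = -300]
   → B = (-3, 20)

B = (-3, 20)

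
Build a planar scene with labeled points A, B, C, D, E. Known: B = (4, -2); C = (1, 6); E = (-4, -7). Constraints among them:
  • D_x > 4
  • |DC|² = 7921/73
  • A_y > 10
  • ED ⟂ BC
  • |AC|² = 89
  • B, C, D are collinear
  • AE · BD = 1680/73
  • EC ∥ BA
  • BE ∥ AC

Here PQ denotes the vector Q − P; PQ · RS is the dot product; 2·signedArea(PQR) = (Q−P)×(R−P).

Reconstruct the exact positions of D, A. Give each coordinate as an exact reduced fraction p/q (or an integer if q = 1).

A = (9, 11)
D = (340/73, -274/73)

1. D_x = 340/73  [B, C, D are collinear ∩ ED ⟂ BC]
2. D_y = -274/73  [B, C, D are collinear ∩ ED ⟂ BC]
   → D = (340/73, -274/73)
3. A_x = 9  [BE ∥ AC ∩ EC ∥ BA]
4. A_y = 11  [BE ∥ AC ∩ EC ∥ BA]
   → A = (9, 11)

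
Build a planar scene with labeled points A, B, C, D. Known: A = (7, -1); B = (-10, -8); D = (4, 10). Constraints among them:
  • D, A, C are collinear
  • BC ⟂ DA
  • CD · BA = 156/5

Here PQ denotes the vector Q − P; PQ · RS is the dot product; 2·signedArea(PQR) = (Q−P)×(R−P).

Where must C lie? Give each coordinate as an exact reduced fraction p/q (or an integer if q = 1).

C = (38/5, -16/5)

1. C_x = 38/5  [D, A, C are collinear ∩ BC ⟂ DA]
2. C_y = -16/5  [D, A, C are collinear ∩ BC ⟂ DA]
   → C = (38/5, -16/5)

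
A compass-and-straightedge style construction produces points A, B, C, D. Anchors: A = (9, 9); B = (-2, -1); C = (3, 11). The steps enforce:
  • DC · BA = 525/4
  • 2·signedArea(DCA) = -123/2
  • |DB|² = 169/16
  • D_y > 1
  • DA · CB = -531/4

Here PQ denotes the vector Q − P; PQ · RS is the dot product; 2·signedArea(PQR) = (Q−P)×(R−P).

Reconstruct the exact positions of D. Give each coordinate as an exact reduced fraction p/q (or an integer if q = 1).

1. D_x = -3/4  [DC · BA = 525/4 ∩ 2·signedArea(DCA) = -123/2]
2. D_y = 2  [DC · BA = 525/4 ∩ 2·signedArea(DCA) = -123/2]
   → D = (-3/4, 2)

D = (-3/4, 2)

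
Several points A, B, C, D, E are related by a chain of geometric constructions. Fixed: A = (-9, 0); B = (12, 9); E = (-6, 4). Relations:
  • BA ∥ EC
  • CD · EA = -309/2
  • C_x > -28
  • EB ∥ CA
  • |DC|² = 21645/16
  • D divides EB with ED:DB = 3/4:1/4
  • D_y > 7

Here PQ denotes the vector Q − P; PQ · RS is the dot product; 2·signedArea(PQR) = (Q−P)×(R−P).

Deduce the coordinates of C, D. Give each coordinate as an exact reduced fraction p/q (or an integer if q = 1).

C = (-27, -5)
D = (15/2, 31/4)

1. C_x = -27  [EB ∥ CA ∩ BA ∥ EC]
2. C_y = -5  [EB ∥ CA ∩ BA ∥ EC]
   → C = (-27, -5)
3. D_x = 15/2  [D divides EB with ED:DB = 3/4:1/4]
4. D_y = 31/4  [D divides EB with ED:DB = 3/4:1/4]
   → D = (15/2, 31/4)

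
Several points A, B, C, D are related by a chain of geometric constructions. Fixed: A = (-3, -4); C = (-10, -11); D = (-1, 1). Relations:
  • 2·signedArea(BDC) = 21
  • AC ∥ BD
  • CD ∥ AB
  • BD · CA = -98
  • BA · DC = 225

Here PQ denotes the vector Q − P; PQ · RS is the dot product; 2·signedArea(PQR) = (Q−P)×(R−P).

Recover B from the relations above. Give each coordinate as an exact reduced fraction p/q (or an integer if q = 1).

1. B_x = 6  [AC ∥ BD ∩ CD ∥ AB]
2. B_y = 8  [AC ∥ BD ∩ CD ∥ AB]
   → B = (6, 8)

B = (6, 8)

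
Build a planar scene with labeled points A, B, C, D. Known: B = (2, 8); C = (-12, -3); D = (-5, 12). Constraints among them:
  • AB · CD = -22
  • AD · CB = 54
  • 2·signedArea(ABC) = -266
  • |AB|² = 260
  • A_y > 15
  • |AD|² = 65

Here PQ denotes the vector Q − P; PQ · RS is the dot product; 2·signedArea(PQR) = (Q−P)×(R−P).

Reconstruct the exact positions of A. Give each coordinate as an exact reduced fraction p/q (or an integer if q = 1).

A = (-12, 16)

1. A_x = -12  [AB · CD = -22 ∩ 2·signedArea(ABC) = -266]
2. A_y = 16  [AB · CD = -22 ∩ 2·signedArea(ABC) = -266]
   → A = (-12, 16)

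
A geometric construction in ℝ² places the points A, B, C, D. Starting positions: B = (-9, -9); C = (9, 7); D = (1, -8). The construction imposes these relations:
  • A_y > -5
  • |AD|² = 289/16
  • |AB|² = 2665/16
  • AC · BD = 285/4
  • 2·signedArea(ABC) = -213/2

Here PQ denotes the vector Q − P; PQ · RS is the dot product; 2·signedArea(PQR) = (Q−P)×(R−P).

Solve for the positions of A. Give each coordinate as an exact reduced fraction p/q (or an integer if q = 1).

A = (3, -17/4)

1. A_x = 3  [AC · BD = 285/4 ∩ 2·signedArea(ABC) = -213/2]
2. A_y = -17/4  [AC · BD = 285/4 ∩ 2·signedArea(ABC) = -213/2]
   → A = (3, -17/4)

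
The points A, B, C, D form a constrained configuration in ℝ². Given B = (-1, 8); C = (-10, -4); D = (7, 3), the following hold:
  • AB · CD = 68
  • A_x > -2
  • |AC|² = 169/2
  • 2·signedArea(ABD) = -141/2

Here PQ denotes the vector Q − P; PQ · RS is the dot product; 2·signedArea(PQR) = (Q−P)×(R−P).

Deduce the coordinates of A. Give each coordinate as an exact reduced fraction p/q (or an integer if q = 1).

1. A_x = -3/2  [AB · CD = 68 ∩ 2·signedArea(ABD) = -141/2]
2. A_y = -1/2  [AB · CD = 68 ∩ 2·signedArea(ABD) = -141/2]
   → A = (-3/2, -1/2)

A = (-3/2, -1/2)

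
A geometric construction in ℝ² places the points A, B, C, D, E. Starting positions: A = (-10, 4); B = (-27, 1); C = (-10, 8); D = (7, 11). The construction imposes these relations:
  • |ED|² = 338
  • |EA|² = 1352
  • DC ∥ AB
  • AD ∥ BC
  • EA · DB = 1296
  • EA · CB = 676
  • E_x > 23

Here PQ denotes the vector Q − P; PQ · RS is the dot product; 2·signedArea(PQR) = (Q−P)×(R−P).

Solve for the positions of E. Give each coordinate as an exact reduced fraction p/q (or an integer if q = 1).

E = (24, 18)

1. E_x = 24  [EA · CB = 676 ∩ EA · DB = 1296]
2. E_y = 18  [EA · CB = 676 ∩ EA · DB = 1296]
   → E = (24, 18)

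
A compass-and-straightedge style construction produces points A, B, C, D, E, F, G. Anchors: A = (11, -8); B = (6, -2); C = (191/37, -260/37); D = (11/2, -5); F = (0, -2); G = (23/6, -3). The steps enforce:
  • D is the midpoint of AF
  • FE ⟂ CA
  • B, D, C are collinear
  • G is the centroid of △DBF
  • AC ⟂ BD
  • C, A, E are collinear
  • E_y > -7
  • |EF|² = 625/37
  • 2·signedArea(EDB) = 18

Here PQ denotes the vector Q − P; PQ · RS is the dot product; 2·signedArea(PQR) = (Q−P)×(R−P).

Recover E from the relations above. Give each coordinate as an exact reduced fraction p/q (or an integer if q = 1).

E = (-25/37, -224/37)

1. E_x = -25/37  [C, A, E are collinear ∩ FE ⟂ CA]
2. E_y = -224/37  [C, A, E are collinear ∩ FE ⟂ CA]
   → E = (-25/37, -224/37)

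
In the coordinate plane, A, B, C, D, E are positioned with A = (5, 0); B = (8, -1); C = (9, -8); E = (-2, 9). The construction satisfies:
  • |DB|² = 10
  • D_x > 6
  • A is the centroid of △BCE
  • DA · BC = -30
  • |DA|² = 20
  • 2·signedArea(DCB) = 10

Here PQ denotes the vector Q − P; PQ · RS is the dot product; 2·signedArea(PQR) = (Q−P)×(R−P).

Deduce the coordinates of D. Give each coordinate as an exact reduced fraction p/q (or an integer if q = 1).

1. D_x = 7  [DA · BC = -30 ∩ 2·signedArea(DCB) = 10]
2. D_y = -4  [DA · BC = -30 ∩ 2·signedArea(DCB) = 10]
   → D = (7, -4)

D = (7, -4)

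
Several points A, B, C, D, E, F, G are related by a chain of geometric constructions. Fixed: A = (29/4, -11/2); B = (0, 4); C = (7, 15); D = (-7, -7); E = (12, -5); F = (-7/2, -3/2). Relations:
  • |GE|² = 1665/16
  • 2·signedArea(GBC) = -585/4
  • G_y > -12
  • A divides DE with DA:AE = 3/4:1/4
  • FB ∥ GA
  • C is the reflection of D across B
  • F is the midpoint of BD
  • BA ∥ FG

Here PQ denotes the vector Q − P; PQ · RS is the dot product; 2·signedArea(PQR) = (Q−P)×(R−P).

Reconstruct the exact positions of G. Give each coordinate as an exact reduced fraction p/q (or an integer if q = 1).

1. G_x = 15/4  [FB ∥ GA ∩ BA ∥ FG]
2. G_y = -11  [FB ∥ GA ∩ BA ∥ FG]
   → G = (15/4, -11)

G = (15/4, -11)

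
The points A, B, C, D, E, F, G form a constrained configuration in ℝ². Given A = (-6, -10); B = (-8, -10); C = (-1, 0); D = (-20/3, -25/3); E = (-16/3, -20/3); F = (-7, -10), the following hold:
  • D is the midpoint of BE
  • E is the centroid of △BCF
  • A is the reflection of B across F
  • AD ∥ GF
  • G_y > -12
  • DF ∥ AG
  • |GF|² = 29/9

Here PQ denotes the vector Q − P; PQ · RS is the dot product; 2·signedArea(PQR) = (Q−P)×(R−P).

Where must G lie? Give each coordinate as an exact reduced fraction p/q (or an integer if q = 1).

1. G_x = -19/3  [AD ∥ GF ∩ DF ∥ AG]
2. G_y = -35/3  [AD ∥ GF ∩ DF ∥ AG]
   → G = (-19/3, -35/3)

G = (-19/3, -35/3)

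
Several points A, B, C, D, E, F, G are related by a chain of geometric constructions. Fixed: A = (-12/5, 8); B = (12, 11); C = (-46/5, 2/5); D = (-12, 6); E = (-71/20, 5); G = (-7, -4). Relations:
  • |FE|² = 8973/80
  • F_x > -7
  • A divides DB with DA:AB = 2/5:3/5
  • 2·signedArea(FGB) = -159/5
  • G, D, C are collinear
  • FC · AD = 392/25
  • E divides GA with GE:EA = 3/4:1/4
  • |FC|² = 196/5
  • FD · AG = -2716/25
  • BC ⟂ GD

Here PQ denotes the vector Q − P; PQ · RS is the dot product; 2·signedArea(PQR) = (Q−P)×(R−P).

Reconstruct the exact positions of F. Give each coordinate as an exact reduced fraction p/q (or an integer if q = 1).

F = (-32/5, -26/5)

1. F_x = -32/5  [2·signedArea(FGB) = -159/5 ∩ FC · AD = 392/25]
2. F_y = -26/5  [2·signedArea(FGB) = -159/5 ∩ FC · AD = 392/25]
   → F = (-32/5, -26/5)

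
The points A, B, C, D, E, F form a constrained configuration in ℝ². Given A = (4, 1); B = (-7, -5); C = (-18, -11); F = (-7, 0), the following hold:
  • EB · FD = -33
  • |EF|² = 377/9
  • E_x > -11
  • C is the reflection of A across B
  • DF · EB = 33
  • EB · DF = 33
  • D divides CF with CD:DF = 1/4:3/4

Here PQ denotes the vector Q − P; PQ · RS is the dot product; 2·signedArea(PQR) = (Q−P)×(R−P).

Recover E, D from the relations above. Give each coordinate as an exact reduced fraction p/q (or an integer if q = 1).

D = (-61/4, -33/4)
E = (-32/3, -16/3)

1. D_x = -61/4  [D divides CF with CD:DF = 1/4:3/4]
2. D_y = -33/4  [D divides CF with CD:DF = 1/4:3/4]
   → D = (-61/4, -33/4)
3. E_x = -32/3  [line -33/4·x + -33/4·y + -132 = 0 ∩ |EF|² = 377/9]
4. E_y = -16/3  [line -33/4·x + -33/4·y + -132 = 0 ∩ |EF|² = 377/9]
   → E = (-32/3, -16/3)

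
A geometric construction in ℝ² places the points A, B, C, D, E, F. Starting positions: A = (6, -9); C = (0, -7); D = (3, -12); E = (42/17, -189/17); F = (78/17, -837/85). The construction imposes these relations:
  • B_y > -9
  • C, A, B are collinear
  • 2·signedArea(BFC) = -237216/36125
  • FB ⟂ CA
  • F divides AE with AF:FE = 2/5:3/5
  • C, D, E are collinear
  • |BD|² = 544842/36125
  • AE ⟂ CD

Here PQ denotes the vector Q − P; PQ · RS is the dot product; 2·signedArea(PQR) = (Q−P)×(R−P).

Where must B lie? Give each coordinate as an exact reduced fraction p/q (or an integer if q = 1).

B = (2118/425, -3681/425)

1. B_x = 2118/425  [C, A, B are collinear ∩ FB ⟂ CA]
2. B_y = -3681/425  [C, A, B are collinear ∩ FB ⟂ CA]
   → B = (2118/425, -3681/425)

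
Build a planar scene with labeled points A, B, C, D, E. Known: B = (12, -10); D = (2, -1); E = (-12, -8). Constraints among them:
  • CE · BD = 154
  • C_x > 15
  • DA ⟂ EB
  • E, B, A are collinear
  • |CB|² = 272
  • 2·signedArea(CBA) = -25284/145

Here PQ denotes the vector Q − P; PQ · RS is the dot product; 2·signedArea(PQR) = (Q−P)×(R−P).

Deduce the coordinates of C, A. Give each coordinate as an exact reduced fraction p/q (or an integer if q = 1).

1. C_x = 16  [line 10·x + -9·y + -106 = 0 ∩ |CB|² = 272]
2. C_y = 6  [line 10·x + -9·y + -106 = 0 ∩ |CB|² = 272]
   → C = (16, 6)
3. A_x = 192/145  [E, B, A are collinear ∩ DA ⟂ EB]
4. A_y = -1321/145  [E, B, A are collinear ∩ DA ⟂ EB]
   → A = (192/145, -1321/145)

A = (192/145, -1321/145)
C = (16, 6)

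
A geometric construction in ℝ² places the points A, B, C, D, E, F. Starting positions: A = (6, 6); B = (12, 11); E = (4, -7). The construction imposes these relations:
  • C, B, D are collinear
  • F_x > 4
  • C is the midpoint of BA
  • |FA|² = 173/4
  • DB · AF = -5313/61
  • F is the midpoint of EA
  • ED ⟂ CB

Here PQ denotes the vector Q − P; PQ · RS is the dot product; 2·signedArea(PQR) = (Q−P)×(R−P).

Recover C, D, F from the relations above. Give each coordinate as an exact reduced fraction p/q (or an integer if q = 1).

1. C_x = 9  [C is the midpoint of BA]
2. C_y = 17/2  [C is the midpoint of BA]
   → C = (9, 17/2)
3. D_x = -96/61  [C, B, D are collinear ∩ ED ⟂ CB]
4. D_y = -19/61  [C, B, D are collinear ∩ ED ⟂ CB]
   → D = (-96/61, -19/61)
5. F_x = 5  [F is the midpoint of EA]
6. F_y = -1/2  [F is the midpoint of EA]
   → F = (5, -1/2)

C = (9, 17/2)
D = (-96/61, -19/61)
F = (5, -1/2)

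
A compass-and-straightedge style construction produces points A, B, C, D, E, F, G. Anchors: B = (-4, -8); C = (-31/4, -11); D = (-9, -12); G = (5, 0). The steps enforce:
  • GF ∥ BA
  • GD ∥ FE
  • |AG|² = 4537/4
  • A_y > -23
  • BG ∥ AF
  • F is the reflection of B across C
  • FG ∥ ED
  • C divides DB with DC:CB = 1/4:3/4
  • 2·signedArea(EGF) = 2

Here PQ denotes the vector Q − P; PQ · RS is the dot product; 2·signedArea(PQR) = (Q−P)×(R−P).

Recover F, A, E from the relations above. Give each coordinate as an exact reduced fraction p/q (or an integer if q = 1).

A = (-41/2, -22)
E = (-51/2, -26)
F = (-23/2, -14)

1. F_x = -23/2  [F is the reflection of B across C]
2. F_y = -14  [F is the reflection of B across C]
   → F = (-23/2, -14)
3. A_x = -41/2  [BG ∥ AF ∩ GF ∥ BA]
4. A_y = -22  [BG ∥ AF ∩ GF ∥ BA]
   → A = (-41/2, -22)
5. E_x = -51/2  [FG ∥ ED ∩ GD ∥ FE]
6. E_y = -26  [FG ∥ ED ∩ GD ∥ FE]
   → E = (-51/2, -26)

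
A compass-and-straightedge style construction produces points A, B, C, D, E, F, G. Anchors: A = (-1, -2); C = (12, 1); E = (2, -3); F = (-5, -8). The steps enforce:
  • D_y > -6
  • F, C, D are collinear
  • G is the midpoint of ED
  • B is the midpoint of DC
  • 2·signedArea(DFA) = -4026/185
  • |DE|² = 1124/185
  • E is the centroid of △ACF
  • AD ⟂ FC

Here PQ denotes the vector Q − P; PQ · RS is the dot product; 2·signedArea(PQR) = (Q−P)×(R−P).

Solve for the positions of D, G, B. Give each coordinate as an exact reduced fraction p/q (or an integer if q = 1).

B = (1166/185, -373/185)
D = (112/185, -931/185)
G = (241/185, -743/185)

1. D_x = 112/185  [F, C, D are collinear ∩ AD ⟂ FC]
2. D_y = -931/185  [F, C, D are collinear ∩ AD ⟂ FC]
   → D = (112/185, -931/185)
3. G_x = 241/185  [G is the midpoint of ED]
4. G_y = -743/185  [G is the midpoint of ED]
   → G = (241/185, -743/185)
5. B_x = 1166/185  [B is the midpoint of DC]
6. B_y = -373/185  [B is the midpoint of DC]
   → B = (1166/185, -373/185)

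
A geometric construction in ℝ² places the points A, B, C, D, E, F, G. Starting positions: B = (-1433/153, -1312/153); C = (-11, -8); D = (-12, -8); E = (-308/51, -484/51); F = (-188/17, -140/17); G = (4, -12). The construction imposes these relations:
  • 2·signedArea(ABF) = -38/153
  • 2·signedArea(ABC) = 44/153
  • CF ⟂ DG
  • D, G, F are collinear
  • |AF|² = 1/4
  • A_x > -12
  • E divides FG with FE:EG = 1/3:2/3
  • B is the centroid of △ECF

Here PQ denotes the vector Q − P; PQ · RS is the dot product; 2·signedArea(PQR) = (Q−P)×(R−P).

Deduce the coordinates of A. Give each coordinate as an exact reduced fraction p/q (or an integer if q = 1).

1. A_x = -23/2  [2·signedArea(ABF) = -38/153 ∩ 2·signedArea(ABC) = 44/153]
2. A_y = -8  [2·signedArea(ABF) = -38/153 ∩ 2·signedArea(ABC) = 44/153]
   → A = (-23/2, -8)

A = (-23/2, -8)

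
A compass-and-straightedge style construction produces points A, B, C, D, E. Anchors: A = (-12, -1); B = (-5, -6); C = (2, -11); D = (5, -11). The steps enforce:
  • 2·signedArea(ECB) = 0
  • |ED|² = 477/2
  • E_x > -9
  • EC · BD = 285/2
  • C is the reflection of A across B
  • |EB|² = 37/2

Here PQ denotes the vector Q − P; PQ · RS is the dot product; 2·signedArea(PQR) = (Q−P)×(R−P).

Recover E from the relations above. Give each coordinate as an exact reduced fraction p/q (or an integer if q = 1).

E = (-17/2, -7/2)

1. E_x = -17/2  [2·signedArea(ECB) = 0 ∩ EC · BD = 285/2]
2. E_y = -7/2  [2·signedArea(ECB) = 0 ∩ EC · BD = 285/2]
   → E = (-17/2, -7/2)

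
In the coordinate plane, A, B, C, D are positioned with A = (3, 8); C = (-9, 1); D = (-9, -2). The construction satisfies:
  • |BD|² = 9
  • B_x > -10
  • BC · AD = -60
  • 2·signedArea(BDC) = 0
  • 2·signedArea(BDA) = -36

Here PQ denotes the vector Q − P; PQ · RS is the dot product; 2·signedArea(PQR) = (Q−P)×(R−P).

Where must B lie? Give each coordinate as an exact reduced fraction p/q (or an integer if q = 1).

1. B_x = -9  [2·signedArea(BDC) = 0 ∩ 2·signedArea(BDA) = -36]
2. B_y = -5  [2·signedArea(BDC) = 0 ∩ 2·signedArea(BDA) = -36]
   → B = (-9, -5)

B = (-9, -5)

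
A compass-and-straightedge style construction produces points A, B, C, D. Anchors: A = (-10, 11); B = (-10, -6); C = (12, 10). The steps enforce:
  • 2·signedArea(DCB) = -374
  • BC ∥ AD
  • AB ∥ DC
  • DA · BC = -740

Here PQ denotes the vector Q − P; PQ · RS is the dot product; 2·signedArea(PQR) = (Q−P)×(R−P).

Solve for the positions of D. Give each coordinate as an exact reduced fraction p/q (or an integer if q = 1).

1. D_x = 12  [AB ∥ DC ∩ BC ∥ AD]
2. D_y = 27  [AB ∥ DC ∩ BC ∥ AD]
   → D = (12, 27)

D = (12, 27)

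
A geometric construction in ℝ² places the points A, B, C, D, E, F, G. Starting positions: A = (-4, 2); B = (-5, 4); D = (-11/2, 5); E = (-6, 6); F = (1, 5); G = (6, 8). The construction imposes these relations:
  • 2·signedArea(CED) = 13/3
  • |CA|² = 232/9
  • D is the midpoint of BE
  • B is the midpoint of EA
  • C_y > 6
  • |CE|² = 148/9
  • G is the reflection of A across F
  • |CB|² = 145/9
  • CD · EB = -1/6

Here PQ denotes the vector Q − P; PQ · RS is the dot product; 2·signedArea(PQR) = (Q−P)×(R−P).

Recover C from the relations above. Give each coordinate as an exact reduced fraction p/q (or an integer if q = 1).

1. C_x = -2  [2·signedArea(CED) = 13/3 ∩ CD · EB = -1/6]
2. C_y = 20/3  [2·signedArea(CED) = 13/3 ∩ CD · EB = -1/6]
   → C = (-2, 20/3)

C = (-2, 20/3)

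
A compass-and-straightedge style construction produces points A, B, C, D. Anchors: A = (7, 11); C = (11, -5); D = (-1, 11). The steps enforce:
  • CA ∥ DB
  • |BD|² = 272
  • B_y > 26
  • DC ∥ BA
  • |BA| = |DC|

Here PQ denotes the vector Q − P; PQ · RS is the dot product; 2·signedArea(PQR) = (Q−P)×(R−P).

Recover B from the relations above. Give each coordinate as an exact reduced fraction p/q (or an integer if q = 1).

1. B_x = -5  [DC ∥ BA ∩ CA ∥ DB]
2. B_y = 27  [DC ∥ BA ∩ CA ∥ DB]
   → B = (-5, 27)

B = (-5, 27)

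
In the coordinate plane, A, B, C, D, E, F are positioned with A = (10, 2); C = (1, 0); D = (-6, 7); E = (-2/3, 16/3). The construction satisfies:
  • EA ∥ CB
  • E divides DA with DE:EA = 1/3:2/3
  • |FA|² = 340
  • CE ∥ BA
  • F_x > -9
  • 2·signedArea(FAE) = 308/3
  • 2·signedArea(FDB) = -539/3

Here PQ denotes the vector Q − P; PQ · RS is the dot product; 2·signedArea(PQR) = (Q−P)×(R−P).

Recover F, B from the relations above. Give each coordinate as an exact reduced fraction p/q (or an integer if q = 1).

B = (35/3, -10/3)
F = (-8, -2)

1. B_x = 35/3  [CE ∥ BA ∩ EA ∥ CB]
2. B_y = -10/3  [CE ∥ BA ∩ EA ∥ CB]
   → B = (35/3, -10/3)
3. F_x = -8  [2·signedArea(FAE) = 308/3 ∩ 2·signedArea(FDB) = -539/3]
4. F_y = -2  [2·signedArea(FAE) = 308/3 ∩ 2·signedArea(FDB) = -539/3]
   → F = (-8, -2)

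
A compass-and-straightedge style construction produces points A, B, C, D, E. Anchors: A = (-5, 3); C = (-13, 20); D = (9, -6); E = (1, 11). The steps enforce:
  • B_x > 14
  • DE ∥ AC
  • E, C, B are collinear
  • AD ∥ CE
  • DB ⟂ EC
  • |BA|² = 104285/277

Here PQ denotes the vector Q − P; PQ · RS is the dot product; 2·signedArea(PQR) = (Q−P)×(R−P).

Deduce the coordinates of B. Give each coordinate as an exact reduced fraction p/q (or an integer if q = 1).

1. B_x = 3987/277  [E, C, B are collinear ∩ DB ⟂ EC]
2. B_y = 662/277  [E, C, B are collinear ∩ DB ⟂ EC]
   → B = (3987/277, 662/277)

B = (3987/277, 662/277)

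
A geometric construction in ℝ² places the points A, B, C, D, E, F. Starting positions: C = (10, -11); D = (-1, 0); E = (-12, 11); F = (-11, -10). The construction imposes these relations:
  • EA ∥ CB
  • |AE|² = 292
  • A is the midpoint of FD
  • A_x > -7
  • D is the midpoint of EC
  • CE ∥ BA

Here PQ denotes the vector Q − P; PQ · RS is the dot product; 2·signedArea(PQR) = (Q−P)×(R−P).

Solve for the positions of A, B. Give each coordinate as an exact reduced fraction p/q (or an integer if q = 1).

1. A_x = -6  [A is the midpoint of FD]
2. A_y = -5  [A is the midpoint of FD]
   → A = (-6, -5)
3. B_x = 16  [CE ∥ BA ∩ EA ∥ CB]
4. B_y = -27  [CE ∥ BA ∩ EA ∥ CB]
   → B = (16, -27)

A = (-6, -5)
B = (16, -27)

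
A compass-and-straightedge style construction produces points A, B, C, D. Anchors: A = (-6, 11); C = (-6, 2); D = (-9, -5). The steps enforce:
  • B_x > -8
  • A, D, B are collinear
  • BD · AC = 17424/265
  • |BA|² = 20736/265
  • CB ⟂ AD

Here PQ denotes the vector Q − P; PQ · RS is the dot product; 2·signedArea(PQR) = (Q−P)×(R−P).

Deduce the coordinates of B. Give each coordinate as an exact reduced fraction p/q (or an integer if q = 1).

1. B_x = -2022/265  [A, D, B are collinear ∩ CB ⟂ AD]
2. B_y = 611/265  [A, D, B are collinear ∩ CB ⟂ AD]
   → B = (-2022/265, 611/265)

B = (-2022/265, 611/265)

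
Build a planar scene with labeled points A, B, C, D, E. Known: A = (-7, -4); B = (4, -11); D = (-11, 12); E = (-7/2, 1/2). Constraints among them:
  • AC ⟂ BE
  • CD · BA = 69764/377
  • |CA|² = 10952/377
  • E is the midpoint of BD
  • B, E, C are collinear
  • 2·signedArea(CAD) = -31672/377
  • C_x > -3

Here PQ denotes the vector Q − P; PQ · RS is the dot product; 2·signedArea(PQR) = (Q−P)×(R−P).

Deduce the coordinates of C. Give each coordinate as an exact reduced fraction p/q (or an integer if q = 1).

C = (-937/377, -398/377)

1. C_x = -937/377  [B, E, C are collinear ∩ AC ⟂ BE]
2. C_y = -398/377  [B, E, C are collinear ∩ AC ⟂ BE]
   → C = (-937/377, -398/377)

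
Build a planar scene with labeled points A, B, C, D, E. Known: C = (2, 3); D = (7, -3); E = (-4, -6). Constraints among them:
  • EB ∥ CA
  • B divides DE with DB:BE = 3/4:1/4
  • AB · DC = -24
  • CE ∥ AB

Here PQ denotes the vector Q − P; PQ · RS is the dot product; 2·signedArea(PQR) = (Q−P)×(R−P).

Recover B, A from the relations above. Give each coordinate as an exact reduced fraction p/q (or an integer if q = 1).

1. B_x = -5/4  [B divides DE with DB:BE = 3/4:1/4]
2. B_y = -21/4  [B divides DE with DB:BE = 3/4:1/4]
   → B = (-5/4, -21/4)
3. A_x = 19/4  [CE ∥ AB ∩ EB ∥ CA]
4. A_y = 15/4  [CE ∥ AB ∩ EB ∥ CA]
   → A = (19/4, 15/4)

A = (19/4, 15/4)
B = (-5/4, -21/4)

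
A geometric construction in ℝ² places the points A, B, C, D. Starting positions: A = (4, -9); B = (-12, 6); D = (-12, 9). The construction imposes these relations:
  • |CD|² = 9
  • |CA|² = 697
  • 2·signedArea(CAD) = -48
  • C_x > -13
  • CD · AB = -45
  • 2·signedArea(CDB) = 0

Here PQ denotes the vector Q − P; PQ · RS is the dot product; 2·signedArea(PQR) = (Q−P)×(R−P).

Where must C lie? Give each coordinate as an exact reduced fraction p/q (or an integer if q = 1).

C = (-12, 12)

1. C_x = -12  [2·signedArea(CDB) = 0 ∩ CD · AB = -45]
2. C_y = 12  [2·signedArea(CDB) = 0 ∩ CD · AB = -45]
   → C = (-12, 12)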